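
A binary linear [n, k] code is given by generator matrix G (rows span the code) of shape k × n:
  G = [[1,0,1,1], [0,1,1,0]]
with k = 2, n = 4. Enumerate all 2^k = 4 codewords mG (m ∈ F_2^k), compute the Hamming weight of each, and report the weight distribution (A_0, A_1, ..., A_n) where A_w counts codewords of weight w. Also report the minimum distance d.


Weight distribution: A_0 = 1, A_2 = 1, A_3 = 2. Minimum distance d = 2.

Enumerate all 2^2 = 4 messages m ∈ F_2^2.
For each, compute codeword c = mG in F_2^4, then tally its weight.
  m = 00 → c = 0000, weight = 0.
  m = 10 → c = 1011, weight = 3.
  m = 01 → c = 0110, weight = 2.
  m = 11 → c = 1101, weight = 3.
Tally weights:
  weight 0: 1 codewords.
  weight 2: 1 codewords.
  weight 3: 2 codewords.
Minimum distance d = smallest w > 0 with A_w > 0 = 2.
Sanity: Σ A_w = 4 = 2^2 = 4 ✓.


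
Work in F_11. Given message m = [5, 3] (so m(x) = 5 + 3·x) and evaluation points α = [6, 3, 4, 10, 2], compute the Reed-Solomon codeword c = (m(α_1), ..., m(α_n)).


c = [1, 3, 6, 2, 0]

Message polynomial: m(x) = 5 + 3·x (mod 11).
For each evaluation point α_i, compute m(α_i) mod 11:
  α_1 = 6: Horner steps 3 → 1, so m(6) = 1.
  α_2 = 3: Horner steps 3 → 3, so m(3) = 3.
  α_3 = 4: Horner steps 3 → 6, so m(4) = 6.
  α_4 = 10: Horner steps 3 → 2, so m(10) = 2.
  α_5 = 2: Horner steps 3 → 0, so m(2) = 0.
Codeword c = [1, 3, 6, 2, 0] ∈ F_11^5.


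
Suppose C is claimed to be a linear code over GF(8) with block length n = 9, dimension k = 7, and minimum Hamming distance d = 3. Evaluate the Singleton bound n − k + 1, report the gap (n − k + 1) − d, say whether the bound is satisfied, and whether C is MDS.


Singleton RHS = n − k + 1 = 3, slack = 0, bound satisfied, MDS.

Singleton bound: d ≤ n − k + 1.
Here n = 9, k = 7, so n − k + 1 = 3.
Given d = 3, check d ≤ 3: YES.
Slack = (n − k + 1) − d = 0.
The code is MDS (slack = 0).
Description: the claimed parameters are [9, 7, 3]_8; such a code would be MDS (meets Singleton bound).


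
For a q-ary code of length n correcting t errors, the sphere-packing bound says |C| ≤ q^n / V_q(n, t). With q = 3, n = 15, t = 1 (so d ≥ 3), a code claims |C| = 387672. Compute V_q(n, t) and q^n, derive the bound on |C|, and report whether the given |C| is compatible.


V_q(n, t) = 31, q^n = 14348907, Hamming bound = 462867, |C| = 387672 ≤ bound (satisfied).

Step 1: Compute V_q(n, t) = Σ_{j=0}^1 C(n, j) (q−1)^j.
  j = 0: C(15,0)·(2)^0 = 1·1 = 1.
  j = 1: C(15,1)·(2)^1 = 15·2 = 30.
  V_q(n, t) = 1 + 30 = 31.
Step 2: q^n = 3^15 = 14348907.
Step 3: Hamming bound ⌊q^n / V_q(n,t)⌋ = ⌊14348907/31⌋ = 462867.
Step 4: Compare |C| = 387672 to 462867: satisfied.
The claimed |C| lies below the Hamming bound.


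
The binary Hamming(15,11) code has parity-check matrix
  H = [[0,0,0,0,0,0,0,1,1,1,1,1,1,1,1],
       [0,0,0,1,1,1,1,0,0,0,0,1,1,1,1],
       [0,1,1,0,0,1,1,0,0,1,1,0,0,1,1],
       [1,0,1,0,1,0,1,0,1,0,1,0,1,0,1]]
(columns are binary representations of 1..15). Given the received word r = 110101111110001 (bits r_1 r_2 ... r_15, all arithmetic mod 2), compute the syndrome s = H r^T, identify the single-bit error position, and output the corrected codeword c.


s = (1, 0, 0, 1)^T, error position = 9, corrected codeword c = 110101110110001

Compute s = H r^T mod 2 one row at a time:
  s_1 = 1 + 1 + 1 + 1 + 0 + 0 + 0 + 1 = 5 ≡ 1 (mod 2).
  s_2 = 1 + 0 + 1 + 1 + 0 + 0 + 0 + 1 = 4 ≡ 0 (mod 2).
  s_3 = 1 + 0 + 1 + 1 + 1 + 1 + 0 + 1 = 6 ≡ 0 (mod 2).
  s_4 = 1 + 0 + 0 + 1 + 1 + 1 + 0 + 1 = 5 ≡ 1 (mod 2).
s = (1, 0, 0, 1)^T — this equals column 9 of H (binary 1001), so error is at position 9.
Correct: flip bit 9 of r = 110101111110001 to get c = 110101110110001.


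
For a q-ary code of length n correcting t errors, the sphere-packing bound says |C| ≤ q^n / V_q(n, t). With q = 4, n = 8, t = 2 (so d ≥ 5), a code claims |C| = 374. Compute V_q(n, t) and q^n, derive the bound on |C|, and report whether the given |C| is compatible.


V_q(n, t) = 277, q^n = 65536, Hamming bound = 236, |C| = 374 > bound (violated).

Step 1: Compute V_q(n, t) = Σ_{j=0}^2 C(n, j) (q−1)^j.
  j = 0: C(8,0)·(3)^0 = 1·1 = 1.
  j = 1: C(8,1)·(3)^1 = 8·3 = 24.
  j = 2: C(8,2)·(3)^2 = 28·9 = 252.
  V_q(n, t) = 1 + 24 + 252 = 277.
Step 2: q^n = 4^8 = 65536.
Step 3: Hamming bound ⌊q^n / V_q(n,t)⌋ = ⌊65536/277⌋ = 236.
Step 4: Compare |C| = 374 to 236: violated.
The claimed |C| lies above the Hamming bound, so no 4-ary code of length 8 with d ≥ 5 can have 374 codewords.


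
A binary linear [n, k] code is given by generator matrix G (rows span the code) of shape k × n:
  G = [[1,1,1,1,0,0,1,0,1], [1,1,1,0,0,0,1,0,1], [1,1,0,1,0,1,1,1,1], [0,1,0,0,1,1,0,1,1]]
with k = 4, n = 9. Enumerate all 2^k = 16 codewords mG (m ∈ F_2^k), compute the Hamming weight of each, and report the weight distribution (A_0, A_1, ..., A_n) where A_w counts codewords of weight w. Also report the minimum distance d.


Weight distribution: A_0 = 1, A_1 = 1, A_3 = 2, A_4 = 3, A_5 = 3, A_6 = 4, A_7 = 2. Minimum distance d = 1.

Enumerate all 2^4 = 16 messages m ∈ F_2^4.
For each, compute codeword c = mG in F_2^9, then tally its weight.
  m = 0000 → c = 000000000, weight = 0.
  m = 1000 → c = 111100101, weight = 6.
  m = 0100 → c = 111000101, weight = 5.
  m = 1100 → c = 000100000, weight = 1.
  m = 0010 → c = 110101111, weight = 7.
  m = 1010 → c = 001001010, weight = 3.
  m = 0110 → c = 001101010, weight = 4.
  m = 1110 → c = 110001111, weight = 6.
  m = 0001 → c = 010011011, weight = 5.
  m = 1001 → c = 101111110, weight = 7.
  m = 0101 → c = 101011110, weight = 6.
  m = 1101 → c = 010111011, weight = 6.
  m = 0011 → c = 100110100, weight = 4.
  m = 1011 → c = 011010001, weight = 4.
  m = 0111 → c = 011110001, weight = 5.
  m = 1111 → c = 100010100, weight = 3.
Tally weights:
  weight 0: 1 codewords.
  weight 1: 1 codewords.
  weight 3: 2 codewords.
  weight 4: 3 codewords.
  weight 5: 3 codewords.
  weight 6: 4 codewords.
  weight 7: 2 codewords.
Minimum distance d = smallest w > 0 with A_w > 0 = 1.
Sanity: Σ A_w = 16 = 2^4 = 16 ✓.


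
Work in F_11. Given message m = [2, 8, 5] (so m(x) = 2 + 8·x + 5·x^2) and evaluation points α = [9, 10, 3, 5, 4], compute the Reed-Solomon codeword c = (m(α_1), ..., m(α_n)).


c = [6, 10, 5, 2, 4]

Message polynomial: m(x) = 2 + 8·x + 5·x^2 (mod 11).
For each evaluation point α_i, compute m(α_i) mod 11:
  α_1 = 9: Horner steps 5 → 9 → 6, so m(9) = 6.
  α_2 = 10: Horner steps 5 → 3 → 10, so m(10) = 10.
  α_3 = 3: Horner steps 5 → 1 → 5, so m(3) = 5.
  α_4 = 5: Horner steps 5 → 0 → 2, so m(5) = 2.
  α_5 = 4: Horner steps 5 → 6 → 4, so m(4) = 4.
Codeword c = [6, 10, 5, 2, 4] ∈ F_11^5.


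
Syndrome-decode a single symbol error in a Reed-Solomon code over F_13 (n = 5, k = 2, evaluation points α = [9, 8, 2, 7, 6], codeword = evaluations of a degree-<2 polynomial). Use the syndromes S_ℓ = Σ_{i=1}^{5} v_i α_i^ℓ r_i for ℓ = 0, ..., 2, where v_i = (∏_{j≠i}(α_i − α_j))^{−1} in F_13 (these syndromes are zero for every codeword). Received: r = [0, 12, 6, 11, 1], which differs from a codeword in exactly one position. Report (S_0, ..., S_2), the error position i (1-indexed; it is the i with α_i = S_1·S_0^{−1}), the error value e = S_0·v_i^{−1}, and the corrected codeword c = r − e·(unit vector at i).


S = (2, 12, 7), error at position 5, error magnitude e = 4, c = [0, 12, 6, 11, 10].

Step 1: column multipliers v_i = (∏_{j≠i}(α_i − α_j))^{−1} mod 13.
  i = 1 (α = 9): (9−8)(9−2)(9−7)(9−6) = 1·7·2·3 = 42 ≡ 3, so v_1 = 3^{−1} = 9 (mod 13).
  i = 2 (α = 8): (8−9)(8−2)(8−7)(8−6) = (−1)·6·1·2 = −12 ≡ 1, so v_2 = 1^{−1} = 1 (mod 13).
  i = 3 (α = 2): (2−9)(2−8)(2−7)(2−6) = (−7)·(−6)·(−5)·(−4) = 840 ≡ 8, so v_3 = 8^{−1} = 5 (mod 13).
  i = 4 (α = 7): (7−9)(7−8)(7−2)(7−6) = (−2)·(−1)·5·1 = 10 ≡ 10, so v_4 = 10^{−1} = 4 (mod 13).
  i = 5 (α = 6): (6−9)(6−8)(6−2)(6−7) = (−3)·(−2)·4·(−1) = −24 ≡ 2, so v_5 = 2^{−1} = 7 (mod 13).
  v = [9, 1, 5, 4, 7].
Step 2: syndromes of r = [0, 12, 6, 11, 1] (all sums mod 13).
  S_0 = Σ v_i r_i = 9·0 + 1·12 + 5·6 + 4·11 + 7·1 = 93 ≡ 2.
  S_1 = Σ v_i α_i r_i = 9·9·0 + 1·8·12 + 5·2·6 + 4·7·11 + 7·6·1 = 506 ≡ 12.
  α_i^2 mod 13 = [3, 12, 4, 10, 10].
  S_2 = Σ v_i α_i^2 r_i = 9·3·0 + 1·12·12 + 5·4·6 + 4·10·11 + 7·10·1 = 774 ≡ 7.
  S = (2, 12, 7) ≠ 0, so r is not a codeword (an error is present).
Step 3: locate the error. For a single error e at position i, S_ℓ = v_i·e·α_i^ℓ, so α_err = S_1/S_0.
  S_0^{−1} = 2^{−1} = 7 (mod 13), so α_err = 12·7 = 84 ≡ 6 = α_5. Error position i = 5.
  Consistency check: S_2/S_1 = 7·12 = 84 ≡ 6 = α_err ✓ (single-error assumption holds).
Step 4: error magnitude e = S_0/v_5 = S_0·∏_{j≠5}(α_5 − α_j) = 2·2 = 4 ≡ 4 (mod 13).
Step 5: correct position 5: c_5 = r_5 − e = 1 − 4 ≡ 10 (mod 13). Hence c = [0, 12, 6, 11, 10].
  Check: interpolating c through the α_i gives m(x) = 4 + 1·x (degree < 2) with m(α_i) = c_i for every i, so c is indeed a codeword.


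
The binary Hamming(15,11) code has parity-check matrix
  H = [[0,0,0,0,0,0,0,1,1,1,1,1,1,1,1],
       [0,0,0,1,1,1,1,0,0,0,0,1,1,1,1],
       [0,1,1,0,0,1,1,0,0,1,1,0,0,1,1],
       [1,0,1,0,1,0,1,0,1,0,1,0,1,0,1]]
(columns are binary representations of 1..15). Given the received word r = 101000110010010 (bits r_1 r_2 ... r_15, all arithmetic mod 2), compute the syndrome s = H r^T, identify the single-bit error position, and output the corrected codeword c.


s = (1, 0, 0, 0)^T, error position = 8, corrected codeword c = 101000100010010

Compute s = H r^T mod 2 one row at a time:
  s_1 = 1 + 0 + 0 + 1 + 0 + 0 + 1 + 0 = 3 ≡ 1 (mod 2).
  s_2 = 0 + 0 + 0 + 1 + 0 + 0 + 1 + 0 = 2 ≡ 0 (mod 2).
  s_3 = 0 + 1 + 0 + 1 + 0 + 1 + 1 + 0 = 4 ≡ 0 (mod 2).
  s_4 = 1 + 1 + 0 + 1 + 0 + 1 + 0 + 0 = 4 ≡ 0 (mod 2).
s = (1, 0, 0, 0)^T — this equals column 8 of H (binary 1000), so error is at position 8.
Correct: flip bit 8 of r = 101000110010010 to get c = 101000100010010.


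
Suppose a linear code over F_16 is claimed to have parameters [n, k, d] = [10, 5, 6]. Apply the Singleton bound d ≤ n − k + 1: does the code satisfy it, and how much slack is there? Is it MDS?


Singleton RHS = n − k + 1 = 6, slack = 0, bound satisfied, MDS.

Singleton bound: d ≤ n − k + 1.
Here n = 10, k = 5, so n − k + 1 = 6.
Given d = 6, check d ≤ 6: YES.
Slack = (n − k + 1) − d = 0.
The code is MDS (slack = 0).
Description: the claimed parameters are [10, 5, 6]_16; such a code would be MDS (meets Singleton bound).


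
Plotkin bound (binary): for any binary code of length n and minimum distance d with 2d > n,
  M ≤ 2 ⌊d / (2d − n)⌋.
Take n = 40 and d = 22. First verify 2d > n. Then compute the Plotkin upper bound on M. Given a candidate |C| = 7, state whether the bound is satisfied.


Plotkin bound M ≤ 10; given |C| = 7 ≤ bound (satisfied).

Check applicability: 2d = 44, n = 40.
2d − n = 4 > 0, so Plotkin applies.
Compute d/(2d−n) = 22/4 ≈ 5.5000.
⌊d/(2d−n)⌋ = 5.
Plotkin bound: M ≤ 2·5 = 10.
Given |C| = 7, check: satisfied.
This |C| is below the Plotkin bound.


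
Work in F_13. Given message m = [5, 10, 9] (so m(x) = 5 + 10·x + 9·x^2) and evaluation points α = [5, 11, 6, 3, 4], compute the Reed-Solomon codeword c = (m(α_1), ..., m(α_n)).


c = [7, 8, 12, 12, 7]

Message polynomial: m(x) = 5 + 10·x + 9·x^2 (mod 13).
For each evaluation point α_i, compute m(α_i) mod 13:
  α_1 = 5: Horner steps 9 → 3 → 7, so m(5) = 7.
  α_2 = 11: Horner steps 9 → 5 → 8, so m(11) = 8.
  α_3 = 6: Horner steps 9 → 12 → 12, so m(6) = 12.
  α_4 = 3: Horner steps 9 → 11 → 12, so m(3) = 12.
  α_5 = 4: Horner steps 9 → 7 → 7, so m(4) = 7.
Codeword c = [7, 8, 12, 12, 7] ∈ F_13^5.


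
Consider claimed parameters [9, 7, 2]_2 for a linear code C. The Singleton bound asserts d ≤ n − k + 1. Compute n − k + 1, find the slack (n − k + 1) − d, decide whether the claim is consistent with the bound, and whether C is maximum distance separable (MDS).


Singleton RHS = n − k + 1 = 3, slack = 1, bound satisfied, not MDS.

Singleton bound: d ≤ n − k + 1.
Here n = 9, k = 7, so n − k + 1 = 3.
Given d = 2, check d ≤ 3: YES.
Slack = (n − k + 1) − d = 1.
The code is NOT MDS (slack = 1 > 0).
Description: the claimed parameters are [9, 7, 2]_2; such a code would be non-MDS.


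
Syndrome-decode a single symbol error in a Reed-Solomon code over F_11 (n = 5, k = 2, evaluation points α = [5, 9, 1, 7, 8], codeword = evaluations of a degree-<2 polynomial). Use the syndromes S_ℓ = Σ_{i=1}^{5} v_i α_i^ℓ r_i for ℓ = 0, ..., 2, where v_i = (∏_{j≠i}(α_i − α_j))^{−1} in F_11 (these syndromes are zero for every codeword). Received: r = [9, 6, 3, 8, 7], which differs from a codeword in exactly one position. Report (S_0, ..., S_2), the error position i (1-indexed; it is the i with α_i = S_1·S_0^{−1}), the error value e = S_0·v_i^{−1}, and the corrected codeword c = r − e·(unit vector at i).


S = (7, 2, 10), error at position 1, error magnitude e = 10, c = [10, 6, 3, 8, 7].

Step 1: column multipliers v_i = (∏_{j≠i}(α_i − α_j))^{−1} mod 11.
  i = 1 (α = 5): (5−9)(5−1)(5−7)(5−8) = (−4)·4·(−2)·(−3) = −96 ≡ 3, so v_1 = 3^{−1} = 4 (mod 11).
  i = 2 (α = 9): (9−5)(9−1)(9−7)(9−8) = 4·8·2·1 = 64 ≡ 9, so v_2 = 9^{−1} = 5 (mod 11).
  i = 3 (α = 1): (1−5)(1−9)(1−7)(1−8) = (−4)·(−8)·(−6)·(−7) = 1344 ≡ 2, so v_3 = 2^{−1} = 6 (mod 11).
  i = 4 (α = 7): (7−5)(7−9)(7−1)(7−8) = 2·(−2)·6·(−1) = 24 ≡ 2, so v_4 = 2^{−1} = 6 (mod 11).
  i = 5 (α = 8): (8−5)(8−9)(8−1)(8−7) = 3·(−1)·7·1 = −21 ≡ 1, so v_5 = 1^{−1} = 1 (mod 11).
  v = [4, 5, 6, 6, 1].
Step 2: syndromes of r = [9, 6, 3, 8, 7] (all sums mod 11).
  S_0 = Σ v_i r_i = 4·9 + 5·6 + 6·3 + 6·8 + 1·7 = 139 ≡ 7.
  S_1 = Σ v_i α_i r_i = 4·5·9 + 5·9·6 + 6·1·3 + 6·7·8 + 1·8·7 = 860 ≡ 2.
  α_i^2 mod 11 = [3, 4, 1, 5, 9].
  S_2 = Σ v_i α_i^2 r_i = 4·3·9 + 5·4·6 + 6·1·3 + 6·5·8 + 1·9·7 = 549 ≡ 10.
  S = (7, 2, 10) ≠ 0, so r is not a codeword (an error is present).
Step 3: locate the error. For a single error e at position i, S_ℓ = v_i·e·α_i^ℓ, so α_err = S_1/S_0.
  S_0^{−1} = 7^{−1} = 8 (mod 11), so α_err = 2·8 = 16 ≡ 5 = α_1. Error position i = 1.
  Consistency check: S_2/S_1 = 10·6 = 60 ≡ 5 = α_err ✓ (single-error assumption holds).
Step 4: error magnitude e = S_0/v_1 = S_0·∏_{j≠1}(α_1 − α_j) = 7·3 = 21 ≡ 10 (mod 11).
Step 5: correct position 1: c_1 = r_1 − e = 9 − 10 ≡ 10 (mod 11). Hence c = [10, 6, 3, 8, 7].
  Check: interpolating c through the α_i gives m(x) = 4 + 10·x (degree < 2) with m(α_i) = c_i for every i, so c is indeed a codeword.


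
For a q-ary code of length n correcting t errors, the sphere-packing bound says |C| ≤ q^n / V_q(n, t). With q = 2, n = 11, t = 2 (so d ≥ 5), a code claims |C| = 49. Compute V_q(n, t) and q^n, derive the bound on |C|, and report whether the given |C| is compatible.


V_q(n, t) = 67, q^n = 2048, Hamming bound = 30, |C| = 49 > bound (violated).

Step 1: Compute V_q(n, t) = Σ_{j=0}^2 C(n, j) (q−1)^j.
  j = 0: C(11,0)·(1)^0 = 1·1 = 1.
  j = 1: C(11,1)·(1)^1 = 11·1 = 11.
  j = 2: C(11,2)·(1)^2 = 55·1 = 55.
  V_q(n, t) = 1 + 11 + 55 = 67.
Step 2: q^n = 2^11 = 2048.
Step 3: Hamming bound ⌊q^n / V_q(n,t)⌋ = ⌊2048/67⌋ = 30.
Step 4: Compare |C| = 49 to 30: violated.
The claimed |C| lies above the Hamming bound, so no 2-ary code of length 11 with d ≥ 5 can have 49 codewords.


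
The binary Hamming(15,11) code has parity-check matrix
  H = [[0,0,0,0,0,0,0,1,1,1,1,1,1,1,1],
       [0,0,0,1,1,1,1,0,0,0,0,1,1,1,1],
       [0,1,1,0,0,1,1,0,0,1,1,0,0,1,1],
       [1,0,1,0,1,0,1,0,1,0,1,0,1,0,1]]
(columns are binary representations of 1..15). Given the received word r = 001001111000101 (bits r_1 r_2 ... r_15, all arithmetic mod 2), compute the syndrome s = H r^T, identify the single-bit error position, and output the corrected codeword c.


s = (0, 0, 0, 1)^T, error position = 1, corrected codeword c = 101001111000101

Compute s = H r^T mod 2 one row at a time:
  s_1 = 1 + 1 + 0 + 0 + 0 + 1 + 0 + 1 = 4 ≡ 0 (mod 2).
  s_2 = 0 + 0 + 1 + 1 + 0 + 1 + 0 + 1 = 4 ≡ 0 (mod 2).
  s_3 = 0 + 1 + 1 + 1 + 0 + 0 + 0 + 1 = 4 ≡ 0 (mod 2).
  s_4 = 0 + 1 + 0 + 1 + 1 + 0 + 1 + 1 = 5 ≡ 1 (mod 2).
s = (0, 0, 0, 1)^T — this equals column 1 of H (binary 0001), so error is at position 1.
Correct: flip bit 1 of r = 001001111000101 to get c = 101001111000101.


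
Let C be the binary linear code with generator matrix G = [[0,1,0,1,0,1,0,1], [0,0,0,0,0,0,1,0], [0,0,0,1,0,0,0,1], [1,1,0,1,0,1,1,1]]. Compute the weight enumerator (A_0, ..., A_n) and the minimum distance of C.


Weight distribution: A_0 = 1, A_1 = 2, A_2 = 3, A_3 = 4, A_4 = 3, A_5 = 2, A_6 = 1. Minimum distance d = 1.

Enumerate all 2^4 = 16 messages m ∈ F_2^4.
For each, compute codeword c = mG in F_2^8, then tally its weight.
  m = 0000 → c = 00000000, weight = 0.
  m = 1000 → c = 01010101, weight = 4.
  m = 0100 → c = 00000010, weight = 1.
  m = 1100 → c = 01010111, weight = 5.
  m = 0010 → c = 00010001, weight = 2.
  m = 1010 → c = 01000100, weight = 2.
  m = 0110 → c = 00010011, weight = 3.
  m = 1110 → c = 01000110, weight = 3.
  m = 0001 → c = 11010111, weight = 6.
  m = 1001 → c = 10000010, weight = 2.
  m = 0101 → c = 11010101, weight = 5.
  m = 1101 → c = 10000000, weight = 1.
  m = 0011 → c = 11000110, weight = 4.
  m = 1011 → c = 10010011, weight = 4.
  m = 0111 → c = 11000100, weight = 3.
  m = 1111 → c = 10010001, weight = 3.
Tally weights:
  weight 0: 1 codewords.
  weight 1: 2 codewords.
  weight 2: 3 codewords.
  weight 3: 4 codewords.
  weight 4: 3 codewords.
  weight 5: 2 codewords.
  weight 6: 1 codewords.
Minimum distance d = smallest w > 0 with A_w > 0 = 1.
Sanity: Σ A_w = 16 = 2^4 = 16 ✓.


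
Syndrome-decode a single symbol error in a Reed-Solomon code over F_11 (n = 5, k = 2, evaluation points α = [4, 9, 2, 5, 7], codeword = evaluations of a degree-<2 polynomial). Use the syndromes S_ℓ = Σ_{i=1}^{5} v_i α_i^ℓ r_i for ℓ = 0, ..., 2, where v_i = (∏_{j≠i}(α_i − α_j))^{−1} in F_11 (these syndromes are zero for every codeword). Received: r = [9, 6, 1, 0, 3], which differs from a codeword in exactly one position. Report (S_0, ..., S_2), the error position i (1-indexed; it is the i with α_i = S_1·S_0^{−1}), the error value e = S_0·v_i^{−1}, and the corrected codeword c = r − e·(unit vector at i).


S = (9, 3, 1), error at position 1, error magnitude e = 5, c = [4, 6, 1, 0, 3].

Step 1: column multipliers v_i = (∏_{j≠i}(α_i − α_j))^{−1} mod 11.
  i = 1 (α = 4): (4−9)(4−2)(4−5)(4−7) = (−5)·2·(−1)·(−3) = −30 ≡ 3, so v_1 = 3^{−1} = 4 (mod 11).
  i = 2 (α = 9): (9−4)(9−2)(9−5)(9−7) = 5·7·4·2 = 280 ≡ 5, so v_2 = 5^{−1} = 9 (mod 11).
  i = 3 (α = 2): (2−4)(2−9)(2−5)(2−7) = (−2)·(−7)·(−3)·(−5) = 210 ≡ 1, so v_3 = 1^{−1} = 1 (mod 11).
  i = 4 (α = 5): (5−4)(5−9)(5−2)(5−7) = 1·(−4)·3·(−2) = 24 ≡ 2, so v_4 = 2^{−1} = 6 (mod 11).
  i = 5 (α = 7): (7−4)(7−9)(7−2)(7−5) = 3·(−2)·5·2 = −60 ≡ 6, so v_5 = 6^{−1} = 2 (mod 11).
  v = [4, 9, 1, 6, 2].
Step 2: syndromes of r = [9, 6, 1, 0, 3] (all sums mod 11).
  S_0 = Σ v_i r_i = 4·9 + 9·6 + 1·1 + 6·0 + 2·3 = 97 ≡ 9.
  S_1 = Σ v_i α_i r_i = 4·4·9 + 9·9·6 + 1·2·1 + 6·5·0 + 2·7·3 = 674 ≡ 3.
  α_i^2 mod 11 = [5, 4, 4, 3, 5].
  S_2 = Σ v_i α_i^2 r_i = 4·5·9 + 9·4·6 + 1·4·1 + 6·3·0 + 2·5·3 = 430 ≡ 1.
  S = (9, 3, 1) ≠ 0, so r is not a codeword (an error is present).
Step 3: locate the error. For a single error e at position i, S_ℓ = v_i·e·α_i^ℓ, so α_err = S_1/S_0.
  S_0^{−1} = 9^{−1} = 5 (mod 11), so α_err = 3·5 = 15 ≡ 4 = α_1. Error position i = 1.
  Consistency check: S_2/S_1 = 1·4 = 4 ≡ 4 = α_err ✓ (single-error assumption holds).
Step 4: error magnitude e = S_0/v_1 = S_0·∏_{j≠1}(α_1 − α_j) = 9·3 = 27 ≡ 5 (mod 11).
Step 5: correct position 1: c_1 = r_1 − e = 9 − 5 ≡ 4 (mod 11). Hence c = [4, 6, 1, 0, 3].
  Check: interpolating c through the α_i gives m(x) = 9 + 7·x (degree < 2) with m(α_i) = c_i for every i, so c is indeed a codeword.


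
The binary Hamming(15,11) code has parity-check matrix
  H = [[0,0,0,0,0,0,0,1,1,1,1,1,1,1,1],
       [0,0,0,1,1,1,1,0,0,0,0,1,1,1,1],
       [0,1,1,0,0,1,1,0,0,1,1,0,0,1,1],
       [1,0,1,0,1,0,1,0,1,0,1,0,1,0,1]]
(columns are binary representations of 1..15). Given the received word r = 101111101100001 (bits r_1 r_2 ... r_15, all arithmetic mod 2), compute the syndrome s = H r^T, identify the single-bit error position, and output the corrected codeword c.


s = (1, 1, 1, 0)^T, error position = 14, corrected codeword c = 101111101100011

Compute s = H r^T mod 2 one row at a time:
  s_1 = 0 + 1 + 1 + 0 + 0 + 0 + 0 + 1 = 3 ≡ 1 (mod 2).
  s_2 = 1 + 1 + 1 + 1 + 0 + 0 + 0 + 1 = 5 ≡ 1 (mod 2).
  s_3 = 0 + 1 + 1 + 1 + 1 + 0 + 0 + 1 = 5 ≡ 1 (mod 2).
  s_4 = 1 + 1 + 1 + 1 + 1 + 0 + 0 + 1 = 6 ≡ 0 (mod 2).
s = (1, 1, 1, 0)^T — this equals column 14 of H (binary 1110), so error is at position 14.
Correct: flip bit 14 of r = 101111101100001 to get c = 101111101100011.


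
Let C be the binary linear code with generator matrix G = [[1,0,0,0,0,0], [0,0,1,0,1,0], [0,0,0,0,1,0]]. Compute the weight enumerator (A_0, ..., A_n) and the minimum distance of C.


Weight distribution: A_0 = 1, A_1 = 3, A_2 = 3, A_3 = 1. Minimum distance d = 1.

Enumerate all 2^3 = 8 messages m ∈ F_2^3.
For each, compute codeword c = mG in F_2^6, then tally its weight.
  m = 000 → c = 000000, weight = 0.
  m = 100 → c = 100000, weight = 1.
  m = 010 → c = 001010, weight = 2.
  m = 110 → c = 101010, weight = 3.
  m = 001 → c = 000010, weight = 1.
  m = 101 → c = 100010, weight = 2.
  m = 011 → c = 001000, weight = 1.
  m = 111 → c = 101000, weight = 2.
Tally weights:
  weight 0: 1 codewords.
  weight 1: 3 codewords.
  weight 2: 3 codewords.
  weight 3: 1 codewords.
Minimum distance d = smallest w > 0 with A_w > 0 = 1.
Sanity: Σ A_w = 8 = 2^3 = 8 ✓.


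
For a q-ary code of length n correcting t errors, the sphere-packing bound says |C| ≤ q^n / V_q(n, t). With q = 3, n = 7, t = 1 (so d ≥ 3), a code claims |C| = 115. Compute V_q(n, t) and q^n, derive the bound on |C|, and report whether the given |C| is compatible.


V_q(n, t) = 15, q^n = 2187, Hamming bound = 145, |C| = 115 ≤ bound (satisfied).

Step 1: Compute V_q(n, t) = Σ_{j=0}^1 C(n, j) (q−1)^j.
  j = 0: C(7,0)·(2)^0 = 1·1 = 1.
  j = 1: C(7,1)·(2)^1 = 7·2 = 14.
  V_q(n, t) = 1 + 14 = 15.
Step 2: q^n = 3^7 = 2187.
Step 3: Hamming bound ⌊q^n / V_q(n,t)⌋ = ⌊2187/15⌋ = 145.
Step 4: Compare |C| = 115 to 145: satisfied.
The claimed |C| lies below the Hamming bound.


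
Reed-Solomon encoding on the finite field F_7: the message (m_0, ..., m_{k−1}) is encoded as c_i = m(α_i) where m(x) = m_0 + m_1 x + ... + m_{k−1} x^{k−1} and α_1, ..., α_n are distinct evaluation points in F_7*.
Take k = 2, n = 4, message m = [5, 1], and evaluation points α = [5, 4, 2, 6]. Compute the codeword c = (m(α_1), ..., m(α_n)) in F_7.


c = [3, 2, 0, 4]

Message polynomial: m(x) = 5 + 1·x (mod 7).
For each evaluation point α_i, compute m(α_i) mod 7:
  α_1 = 5: Horner steps 1 → 3, so m(5) = 3.
  α_2 = 4: Horner steps 1 → 2, so m(4) = 2.
  α_3 = 2: Horner steps 1 → 0, so m(2) = 0.
  α_4 = 6: Horner steps 1 → 4, so m(6) = 4.
Codeword c = [3, 2, 0, 4] ∈ F_7^4.


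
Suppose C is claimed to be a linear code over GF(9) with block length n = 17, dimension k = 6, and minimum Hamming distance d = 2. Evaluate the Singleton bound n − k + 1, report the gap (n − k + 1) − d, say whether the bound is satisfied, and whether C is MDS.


Singleton RHS = n − k + 1 = 12, slack = 10, bound satisfied, not MDS.

Singleton bound: d ≤ n − k + 1.
Here n = 17, k = 6, so n − k + 1 = 12.
Given d = 2, check d ≤ 12: YES.
Slack = (n − k + 1) − d = 10.
The code is NOT MDS (slack = 10 > 0).
Description: the claimed parameters are [17, 6, 2]_9; such a code would be non-MDS.


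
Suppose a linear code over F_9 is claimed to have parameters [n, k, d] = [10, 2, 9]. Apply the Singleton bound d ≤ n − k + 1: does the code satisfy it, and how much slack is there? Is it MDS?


Singleton RHS = n − k + 1 = 9, slack = 0, bound satisfied, MDS.

Singleton bound: d ≤ n − k + 1.
Here n = 10, k = 2, so n − k + 1 = 9.
Given d = 9, check d ≤ 9: YES.
Slack = (n − k + 1) − d = 0.
The code is MDS (slack = 0).
Description: the claimed parameters are [10, 2, 9]_9; such a code would be MDS (meets Singleton bound).


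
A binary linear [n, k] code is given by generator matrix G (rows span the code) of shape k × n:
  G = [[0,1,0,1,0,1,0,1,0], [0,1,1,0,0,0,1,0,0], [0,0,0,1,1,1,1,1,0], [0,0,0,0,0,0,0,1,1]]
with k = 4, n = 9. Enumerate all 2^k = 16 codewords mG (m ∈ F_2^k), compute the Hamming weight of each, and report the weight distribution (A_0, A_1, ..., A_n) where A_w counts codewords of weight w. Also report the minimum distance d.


Weight distribution: A_0 = 1, A_2 = 2, A_3 = 2, A_4 = 3, A_5 = 6, A_6 = 2. Minimum distance d = 2.

Enumerate all 2^4 = 16 messages m ∈ F_2^4.
For each, compute codeword c = mG in F_2^9, then tally its weight.
  m = 0000 → c = 000000000, weight = 0.
  m = 1000 → c = 010101010, weight = 4.
  m = 0100 → c = 011000100, weight = 3.
  m = 1100 → c = 001101110, weight = 5.
  m = 0010 → c = 000111110, weight = 5.
  m = 1010 → c = 010010100, weight = 3.
  m = 0110 → c = 011111010, weight = 6.
  m = 1110 → c = 001010000, weight = 2.
  m = 0001 → c = 000000011, weight = 2.
  m = 1001 → c = 010101001, weight = 4.
  m = 0101 → c = 011000111, weight = 5.
  m = 1101 → c = 001101101, weight = 5.
  m = 0011 → c = 000111101, weight = 5.
  m = 1011 → c = 010010111, weight = 5.
  m = 0111 → c = 011111001, weight = 6.
  m = 1111 → c = 001010011, weight = 4.
Tally weights:
  weight 0: 1 codewords.
  weight 2: 2 codewords.
  weight 3: 2 codewords.
  weight 4: 3 codewords.
  weight 5: 6 codewords.
  weight 6: 2 codewords.
Minimum distance d = smallest w > 0 with A_w > 0 = 2.
Sanity: Σ A_w = 16 = 2^4 = 16 ✓.


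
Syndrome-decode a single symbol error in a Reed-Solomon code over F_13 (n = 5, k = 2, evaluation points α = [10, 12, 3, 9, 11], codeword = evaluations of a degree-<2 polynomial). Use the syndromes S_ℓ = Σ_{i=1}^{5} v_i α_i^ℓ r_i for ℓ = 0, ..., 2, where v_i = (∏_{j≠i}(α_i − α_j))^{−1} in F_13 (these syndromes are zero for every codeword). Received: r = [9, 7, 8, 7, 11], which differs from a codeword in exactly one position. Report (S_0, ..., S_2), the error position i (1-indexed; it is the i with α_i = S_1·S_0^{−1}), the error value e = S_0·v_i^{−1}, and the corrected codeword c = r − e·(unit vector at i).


S = (10, 3, 10), error at position 2, error magnitude e = 7, c = [9, 0, 8, 7, 11].

Step 1: column multipliers v_i = (∏_{j≠i}(α_i − α_j))^{−1} mod 13.
  i = 1 (α = 10): (10−12)(10−3)(10−9)(10−11) = (−2)·7·1·(−1) = 14 ≡ 1, so v_1 = 1^{−1} = 1 (mod 13).
  i = 2 (α = 12): (12−10)(12−3)(12−9)(12−11) = 2·9·3·1 = 54 ≡ 2, so v_2 = 2^{−1} = 7 (mod 13).
  i = 3 (α = 3): (3−10)(3−12)(3−9)(3−11) = (−7)·(−9)·(−6)·(−8) = 3024 ≡ 8, so v_3 = 8^{−1} = 5 (mod 13).
  i = 4 (α = 9): (9−10)(9−12)(9−3)(9−11) = (−1)·(−3)·6·(−2) = −36 ≡ 3, so v_4 = 3^{−1} = 9 (mod 13).
  i = 5 (α = 11): (11−10)(11−12)(11−3)(11−9) = 1·(−1)·8·2 = −16 ≡ 10, so v_5 = 10^{−1} = 4 (mod 13).
  v = [1, 7, 5, 9, 4].
Step 2: syndromes of r = [9, 7, 8, 7, 11] (all sums mod 13).
  S_0 = Σ v_i r_i = 1·9 + 7·7 + 5·8 + 9·7 + 4·11 = 205 ≡ 10.
  S_1 = Σ v_i α_i r_i = 1·10·9 + 7·12·7 + 5·3·8 + 9·9·7 + 4·11·11 = 1849 ≡ 3.
  α_i^2 mod 13 = [9, 1, 9, 3, 4].
  S_2 = Σ v_i α_i^2 r_i = 1·9·9 + 7·1·7 + 5·9·8 + 9·3·7 + 4·4·11 = 855 ≡ 10.
  S = (10, 3, 10) ≠ 0, so r is not a codeword (an error is present).
Step 3: locate the error. For a single error e at position i, S_ℓ = v_i·e·α_i^ℓ, so α_err = S_1/S_0.
  S_0^{−1} = 10^{−1} = 4 (mod 13), so α_err = 3·4 = 12 ≡ 12 = α_2. Error position i = 2.
  Consistency check: S_2/S_1 = 10·9 = 90 ≡ 12 = α_err ✓ (single-error assumption holds).
Step 4: error magnitude e = S_0/v_2 = S_0·∏_{j≠2}(α_2 − α_j) = 10·2 = 20 ≡ 7 (mod 13).
Step 5: correct position 2: c_2 = r_2 − e = 7 − 7 ≡ 0 (mod 13). Hence c = [9, 0, 8, 7, 11].
  Check: interpolating c through the α_i gives m(x) = 2 + 2·x (degree < 2) with m(α_i) = c_i for every i, so c is indeed a codeword.


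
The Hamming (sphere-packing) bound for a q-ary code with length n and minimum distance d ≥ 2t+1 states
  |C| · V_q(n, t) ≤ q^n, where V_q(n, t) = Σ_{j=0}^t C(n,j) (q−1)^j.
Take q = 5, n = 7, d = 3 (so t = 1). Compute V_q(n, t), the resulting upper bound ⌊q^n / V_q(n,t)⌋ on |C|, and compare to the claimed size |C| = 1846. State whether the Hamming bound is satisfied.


V_q(n, t) = 29, q^n = 78125, Hamming bound = 2693, |C| = 1846 ≤ bound (satisfied).

Step 1: Compute V_q(n, t) = Σ_{j=0}^1 C(n, j) (q−1)^j.
  j = 0: C(7,0)·(4)^0 = 1·1 = 1.
  j = 1: C(7,1)·(4)^1 = 7·4 = 28.
  V_q(n, t) = 1 + 28 = 29.
Step 2: q^n = 5^7 = 78125.
Step 3: Hamming bound ⌊q^n / V_q(n,t)⌋ = ⌊78125/29⌋ = 2693.
Step 4: Compare |C| = 1846 to 2693: satisfied.
The claimed |C| lies below the Hamming bound.


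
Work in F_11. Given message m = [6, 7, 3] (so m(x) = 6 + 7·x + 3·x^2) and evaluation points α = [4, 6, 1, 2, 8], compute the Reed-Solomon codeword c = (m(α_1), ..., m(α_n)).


c = [5, 2, 5, 10, 1]

Message polynomial: m(x) = 6 + 7·x + 3·x^2 (mod 11).
For each evaluation point α_i, compute m(α_i) mod 11:
  α_1 = 4: Horner steps 3 → 8 → 5, so m(4) = 5.
  α_2 = 6: Horner steps 3 → 3 → 2, so m(6) = 2.
  α_3 = 1: Horner steps 3 → 10 → 5, so m(1) = 5.
  α_4 = 2: Horner steps 3 → 2 → 10, so m(2) = 10.
  α_5 = 8: Horner steps 3 → 9 → 1, so m(8) = 1.
Codeword c = [5, 2, 5, 10, 1] ∈ F_11^5.


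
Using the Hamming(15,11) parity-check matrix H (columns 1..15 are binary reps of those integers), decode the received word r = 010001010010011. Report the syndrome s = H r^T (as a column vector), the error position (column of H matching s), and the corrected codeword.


s = (0, 1, 1, 0)^T, error position = 6, corrected codeword c = 010000010010011

Compute s = H r^T mod 2 one row at a time:
  s_1 = 1 + 0 + 0 + 1 + 0 + 0 + 1 + 1 = 4 ≡ 0 (mod 2).
  s_2 = 0 + 0 + 1 + 0 + 0 + 0 + 1 + 1 = 3 ≡ 1 (mod 2).
  s_3 = 1 + 0 + 1 + 0 + 0 + 1 + 1 + 1 = 5 ≡ 1 (mod 2).
  s_4 = 0 + 0 + 0 + 0 + 0 + 1 + 0 + 1 = 2 ≡ 0 (mod 2).
s = (0, 1, 1, 0)^T — this equals column 6 of H (binary 0110), so error is at position 6.
Correct: flip bit 6 of r = 010001010010011 to get c = 010000010010011.


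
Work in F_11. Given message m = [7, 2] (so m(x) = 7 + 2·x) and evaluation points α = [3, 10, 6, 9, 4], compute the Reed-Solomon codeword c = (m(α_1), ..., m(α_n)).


c = [2, 5, 8, 3, 4]

Message polynomial: m(x) = 7 + 2·x (mod 11).
For each evaluation point α_i, compute m(α_i) mod 11:
  α_1 = 3: Horner steps 2 → 2, so m(3) = 2.
  α_2 = 10: Horner steps 2 → 5, so m(10) = 5.
  α_3 = 6: Horner steps 2 → 8, so m(6) = 8.
  α_4 = 9: Horner steps 2 → 3, so m(9) = 3.
  α_5 = 4: Horner steps 2 → 4, so m(4) = 4.
Codeword c = [2, 5, 8, 3, 4] ∈ F_11^5.


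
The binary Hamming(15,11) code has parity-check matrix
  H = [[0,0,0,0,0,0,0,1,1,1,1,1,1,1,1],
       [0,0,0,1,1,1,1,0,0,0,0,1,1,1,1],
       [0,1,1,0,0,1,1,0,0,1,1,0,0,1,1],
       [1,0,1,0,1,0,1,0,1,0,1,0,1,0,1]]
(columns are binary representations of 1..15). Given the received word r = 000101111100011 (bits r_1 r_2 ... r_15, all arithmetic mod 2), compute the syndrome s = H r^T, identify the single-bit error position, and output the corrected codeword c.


s = (1, 1, 1, 1)^T, error position = 15, corrected codeword c = 000101111100010

Compute s = H r^T mod 2 one row at a time:
  s_1 = 1 + 1 + 1 + 0 + 0 + 0 + 1 + 1 = 5 ≡ 1 (mod 2).
  s_2 = 1 + 0 + 1 + 1 + 0 + 0 + 1 + 1 = 5 ≡ 1 (mod 2).
  s_3 = 0 + 0 + 1 + 1 + 1 + 0 + 1 + 1 = 5 ≡ 1 (mod 2).
  s_4 = 0 + 0 + 0 + 1 + 1 + 0 + 0 + 1 = 3 ≡ 1 (mod 2).
s = (1, 1, 1, 1)^T — this equals column 15 of H (binary 1111), so error is at position 15.
Correct: flip bit 15 of r = 000101111100011 to get c = 000101111100010.


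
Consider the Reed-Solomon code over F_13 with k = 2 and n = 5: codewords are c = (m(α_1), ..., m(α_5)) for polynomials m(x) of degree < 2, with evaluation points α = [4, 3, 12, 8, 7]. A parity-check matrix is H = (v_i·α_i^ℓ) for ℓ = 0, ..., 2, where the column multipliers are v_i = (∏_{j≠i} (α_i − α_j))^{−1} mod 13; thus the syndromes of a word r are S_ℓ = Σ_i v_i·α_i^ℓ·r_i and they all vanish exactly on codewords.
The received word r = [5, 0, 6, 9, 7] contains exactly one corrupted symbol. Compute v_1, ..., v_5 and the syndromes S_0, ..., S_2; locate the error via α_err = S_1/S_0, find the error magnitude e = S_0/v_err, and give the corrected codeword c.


S = (8, 12, 5), error at position 4, error magnitude e = 10, c = [5, 0, 6, 12, 7].

Step 1: column multipliers v_i = (∏_{j≠i}(α_i − α_j))^{−1} mod 13.
  i = 1 (α = 4): (4−3)(4−12)(4−8)(4−7) = 1·(−8)·(−4)·(−3) = −96 ≡ 8, so v_1 = 8^{−1} = 5 (mod 13).
  i = 2 (α = 3): (3−4)(3−12)(3−8)(3−7) = (−1)·(−9)·(−5)·(−4) = 180 ≡ 11, so v_2 = 11^{−1} = 6 (mod 13).
  i = 3 (α = 12): (12−4)(12−3)(12−8)(12−7) = 8·9·4·5 = 1440 ≡ 10, so v_3 = 10^{−1} = 4 (mod 13).
  i = 4 (α = 8): (8−4)(8−3)(8−12)(8−7) = 4·5·(−4)·1 = −80 ≡ 11, so v_4 = 11^{−1} = 6 (mod 13).
  i = 5 (α = 7): (7−4)(7−3)(7−12)(7−8) = 3·4·(−5)·(−1) = 60 ≡ 8, so v_5 = 8^{−1} = 5 (mod 13).
  v = [5, 6, 4, 6, 5].
Step 2: syndromes of r = [5, 0, 6, 9, 7] (all sums mod 13).
  S_0 = Σ v_i r_i = 5·5 + 6·0 + 4·6 + 6·9 + 5·7 = 138 ≡ 8.
  S_1 = Σ v_i α_i r_i = 5·4·5 + 6·3·0 + 4·12·6 + 6·8·9 + 5·7·7 = 1065 ≡ 12.
  α_i^2 mod 13 = [3, 9, 1, 12, 10].
  S_2 = Σ v_i α_i^2 r_i = 5·3·5 + 6·9·0 + 4·1·6 + 6·12·9 + 5·10·7 = 1097 ≡ 5.
  S = (8, 12, 5) ≠ 0, so r is not a codeword (an error is present).
Step 3: locate the error. For a single error e at position i, S_ℓ = v_i·e·α_i^ℓ, so α_err = S_1/S_0.
  S_0^{−1} = 8^{−1} = 5 (mod 13), so α_err = 12·5 = 60 ≡ 8 = α_4. Error position i = 4.
  Consistency check: S_2/S_1 = 5·12 = 60 ≡ 8 = α_err ✓ (single-error assumption holds).
Step 4: error magnitude e = S_0/v_4 = S_0·∏_{j≠4}(α_4 − α_j) = 8·11 = 88 ≡ 10 (mod 13).
Step 5: correct position 4: c_4 = r_4 − e = 9 − 10 ≡ 12 (mod 13). Hence c = [5, 0, 6, 12, 7].
  Check: interpolating c through the α_i gives m(x) = 11 + 5·x (degree < 2) with m(α_i) = c_i for every i, so c is indeed a codeword.


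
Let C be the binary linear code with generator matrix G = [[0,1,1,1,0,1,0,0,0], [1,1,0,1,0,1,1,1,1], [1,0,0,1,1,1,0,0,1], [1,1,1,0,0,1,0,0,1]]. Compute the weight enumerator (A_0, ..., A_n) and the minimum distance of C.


Weight distribution: A_0 = 1, A_2 = 1, A_3 = 1, A_4 = 5, A_5 = 4, A_6 = 1, A_7 = 3. Minimum distance d = 2.

Enumerate all 2^4 = 16 messages m ∈ F_2^4.
For each, compute codeword c = mG in F_2^9, then tally its weight.
  m = 0000 → c = 000000000, weight = 0.
  m = 1000 → c = 011101000, weight = 4.
  m = 0100 → c = 110101111, weight = 7.
  m = 1100 → c = 101000111, weight = 5.
  m = 0010 → c = 100111001, weight = 5.
  m = 1010 → c = 111010001, weight = 5.
  m = 0110 → c = 010010110, weight = 4.
  m = 1110 → c = 001111110, weight = 6.
  m = 0001 → c = 111001001, weight = 5.
  m = 1001 → c = 100100001, weight = 3.
  m = 0101 → c = 001100110, weight = 4.
  m = 1101 → c = 010001110, weight = 4.
  m = 0011 → c = 011110000, weight = 4.
  m = 1011 → c = 000011000, weight = 2.
  m = 0111 → c = 101011111, weight = 7.
  m = 1111 → c = 110110111, weight = 7.
Tally weights:
  weight 0: 1 codewords.
  weight 2: 1 codewords.
  weight 3: 1 codewords.
  weight 4: 5 codewords.
  weight 5: 4 codewords.
  weight 6: 1 codewords.
  weight 7: 3 codewords.
Minimum distance d = smallest w > 0 with A_w > 0 = 2.
Sanity: Σ A_w = 16 = 2^4 = 16 ✓.


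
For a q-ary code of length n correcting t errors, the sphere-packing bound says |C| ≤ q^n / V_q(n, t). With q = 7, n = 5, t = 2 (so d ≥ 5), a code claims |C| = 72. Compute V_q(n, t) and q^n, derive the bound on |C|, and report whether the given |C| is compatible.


V_q(n, t) = 391, q^n = 16807, Hamming bound = 42, |C| = 72 > bound (violated).

Step 1: Compute V_q(n, t) = Σ_{j=0}^2 C(n, j) (q−1)^j.
  j = 0: C(5,0)·(6)^0 = 1·1 = 1.
  j = 1: C(5,1)·(6)^1 = 5·6 = 30.
  j = 2: C(5,2)·(6)^2 = 10·36 = 360.
  V_q(n, t) = 1 + 30 + 360 = 391.
Step 2: q^n = 7^5 = 16807.
Step 3: Hamming bound ⌊q^n / V_q(n,t)⌋ = ⌊16807/391⌋ = 42.
Step 4: Compare |C| = 72 to 42: violated.
The claimed |C| lies above the Hamming bound, so no 7-ary code of length 5 with d ≥ 5 can have 72 codewords.


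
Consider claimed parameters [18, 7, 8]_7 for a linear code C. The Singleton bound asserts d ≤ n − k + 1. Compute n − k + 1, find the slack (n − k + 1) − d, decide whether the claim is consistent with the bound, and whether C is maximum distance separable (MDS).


Singleton RHS = n − k + 1 = 12, slack = 4, bound satisfied, not MDS.

Singleton bound: d ≤ n − k + 1.
Here n = 18, k = 7, so n − k + 1 = 12.
Given d = 8, check d ≤ 12: YES.
Slack = (n − k + 1) − d = 4.
The code is NOT MDS (slack = 4 > 0).
Description: the claimed parameters are [18, 7, 8]_7; such a code would be non-MDS.


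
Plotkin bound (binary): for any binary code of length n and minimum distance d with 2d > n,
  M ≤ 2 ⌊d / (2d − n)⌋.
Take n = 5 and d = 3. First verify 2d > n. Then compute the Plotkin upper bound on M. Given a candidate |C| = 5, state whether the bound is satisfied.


Plotkin bound M ≤ 6; given |C| = 5 ≤ bound (satisfied).

Check applicability: 2d = 6, n = 5.
2d − n = 1 > 0, so Plotkin applies.
Compute d/(2d−n) = 3/1 ≈ 3.0000.
⌊d/(2d−n)⌋ = 3.
Plotkin bound: M ≤ 2·3 = 6.
Given |C| = 5, check: satisfied.
This |C| is below the Plotkin bound.


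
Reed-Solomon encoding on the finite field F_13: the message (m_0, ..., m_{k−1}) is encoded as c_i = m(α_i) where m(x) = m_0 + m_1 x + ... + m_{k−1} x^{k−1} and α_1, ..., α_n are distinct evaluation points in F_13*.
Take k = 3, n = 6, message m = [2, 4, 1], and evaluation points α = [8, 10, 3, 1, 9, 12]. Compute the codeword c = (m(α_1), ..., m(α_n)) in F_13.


c = [7, 12, 10, 7, 2, 12]

Message polynomial: m(x) = 2 + 4·x + 1·x^2 (mod 13).
For each evaluation point α_i, compute m(α_i) mod 13:
  α_1 = 8: Horner steps 1 → 12 → 7, so m(8) = 7.
  α_2 = 10: Horner steps 1 → 1 → 12, so m(10) = 12.
  α_3 = 3: Horner steps 1 → 7 → 10, so m(3) = 10.
  α_4 = 1: Horner steps 1 → 5 → 7, so m(1) = 7.
  α_5 = 9: Horner steps 1 → 0 → 2, so m(9) = 2.
  α_6 = 12: Horner steps 1 → 3 → 12, so m(12) = 12.
Codeword c = [7, 12, 10, 7, 2, 12] ∈ F_13^6.


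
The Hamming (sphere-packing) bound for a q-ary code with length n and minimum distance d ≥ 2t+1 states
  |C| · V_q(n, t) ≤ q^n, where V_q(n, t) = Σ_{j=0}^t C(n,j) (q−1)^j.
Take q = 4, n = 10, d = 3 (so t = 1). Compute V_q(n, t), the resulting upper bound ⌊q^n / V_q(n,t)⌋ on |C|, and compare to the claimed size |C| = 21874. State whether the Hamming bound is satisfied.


V_q(n, t) = 31, q^n = 1048576, Hamming bound = 33825, |C| = 21874 ≤ bound (satisfied).

Step 1: Compute V_q(n, t) = Σ_{j=0}^1 C(n, j) (q−1)^j.
  j = 0: C(10,0)·(3)^0 = 1·1 = 1.
  j = 1: C(10,1)·(3)^1 = 10·3 = 30.
  V_q(n, t) = 1 + 30 = 31.
Step 2: q^n = 4^10 = 1048576.
Step 3: Hamming bound ⌊q^n / V_q(n,t)⌋ = ⌊1048576/31⌋ = 33825.
Step 4: Compare |C| = 21874 to 33825: satisfied.
The claimed |C| lies below the Hamming bound.
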